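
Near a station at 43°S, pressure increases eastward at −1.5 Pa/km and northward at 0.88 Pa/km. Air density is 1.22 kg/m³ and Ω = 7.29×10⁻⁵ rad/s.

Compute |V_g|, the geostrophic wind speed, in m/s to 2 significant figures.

14 m/s

Coriolis parameter at 43°S:
f = 2Ω sin φ = 2 × 7.29×10⁻⁵ × sin 43° = 9.94×10⁻⁵ s⁻¹
In the Southern Hemisphere f is negative: f = −9.94×10⁻⁵ s⁻¹.
Component geostrophic relations (x east, y north):
u_g = −(1/(fρ)) ∂P/∂y,  v_g = (1/(fρ)) ∂P/∂x
u_g = −(0.88×10⁻³)/(−9.94×10⁻⁵ × 1.22) = 7.25 m/s;  v_g = (−1.5×10⁻³)/(−9.94×10⁻⁵ × 1.22) = 12.4 m/s
|V_g| = √(u_g² + v_g²) = 14.3 m/s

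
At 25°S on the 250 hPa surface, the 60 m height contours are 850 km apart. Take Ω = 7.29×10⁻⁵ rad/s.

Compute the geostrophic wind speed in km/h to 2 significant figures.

40 km/h

Coriolis parameter at 25°S:
f = 2Ω sin φ = 2 × 7.29×10⁻⁵ × sin 25° = 6.16×10⁻⁵ s⁻¹
Height gradient: |∂Z/∂n| = 60 m / 850000 m = 7.06×10⁻⁵
On a pressure surface, geostrophic balance gives V_g = (g/f)|∂Z/∂n|:
V_g = 9.81 × 7.06×10⁻⁵ / 6.16×10⁻⁵ = 11.2 m/s
Converting: 11.2 m/s × 3.6 = 40 km/h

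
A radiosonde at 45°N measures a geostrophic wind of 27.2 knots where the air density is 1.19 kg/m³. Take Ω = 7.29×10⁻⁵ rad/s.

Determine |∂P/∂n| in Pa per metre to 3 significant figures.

Coriolis parameter at 45°N:
f = 2Ω sin φ = 2 × 7.29×10⁻⁵ × sin 45° = 1.03×10⁻⁴ s⁻¹
Wind speed in SI: 27.2 knots = 14.0 m/s
Geostrophic balance rearranged: |∂P/∂n| = f ρ V_g
|∂P/∂n| = 1.03×10⁻⁴ × 1.19 × 14.0 = 1.72×10⁻³ Pa/m

1.72×10⁻³ Pa/m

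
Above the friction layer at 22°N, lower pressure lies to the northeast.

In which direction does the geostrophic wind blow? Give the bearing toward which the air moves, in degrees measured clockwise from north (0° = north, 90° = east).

135°

The pressure-gradient force points toward the northeast (bearing 045°).
Geostrophic balance: in the Northern Hemisphere the Coriolis force deflects motion to the right, so the geostrophic wind blows 90° to the right of the pressure-gradient force (low pressure on the left).
Rotating 045° by 90° clockwise gives 135° — the wind blows toward the southeast.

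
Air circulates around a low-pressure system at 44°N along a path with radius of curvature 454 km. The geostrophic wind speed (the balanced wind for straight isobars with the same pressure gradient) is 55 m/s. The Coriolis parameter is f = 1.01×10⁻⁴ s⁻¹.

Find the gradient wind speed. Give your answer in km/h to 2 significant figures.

Around a low, centrifugal force acts outward with Coriolis, so pressure-gradient force balances both:
(1/ρ)|∂P/∂n| = fV + V²/R  →  V² + fR·V − fR·V_g = 0
With fR = 1.01×10⁻⁴ × 454×10³ m = 45.9 m/s:
V = [−fR + √((fR)² + 4 fR V_g)]/2 = [−45.9 + √(45.9² + 4×45.9×55)]/2 = 32.3 m/s
Subgeostrophic (V < V_g = 55 m/s), as expected around a low.
Converting: 32.3 m/s × 3.6 = 120 km/h

120 km/h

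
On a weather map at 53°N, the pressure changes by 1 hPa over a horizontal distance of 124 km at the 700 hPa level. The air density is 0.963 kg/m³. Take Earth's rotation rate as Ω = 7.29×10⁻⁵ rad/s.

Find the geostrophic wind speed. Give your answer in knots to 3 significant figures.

Coriolis parameter at 53°N:
f = 2Ω sin φ = 2 × 7.29×10⁻⁵ × sin 53° = 1.16×10⁻⁴ s⁻¹
Pressure gradient: |∂P/∂n| = 100 Pa / 124000 m = 8.06×10⁻⁴ Pa/m
Geostrophic balance (pressure-gradient force = Coriolis force):
V_g = (1/(fρ)) |∂P/∂n| = 8.06×10⁻⁴ / (1.16×10⁻⁴ × 0.963) = 7.19 m/s
Converting: 7.19 m/s × 1.944 = 14.0 knots

14.0 knots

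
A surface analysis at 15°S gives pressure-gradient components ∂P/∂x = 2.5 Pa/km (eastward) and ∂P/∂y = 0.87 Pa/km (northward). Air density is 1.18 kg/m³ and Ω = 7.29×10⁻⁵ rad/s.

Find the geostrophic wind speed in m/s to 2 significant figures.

Coriolis parameter at 15°S:
f = 2Ω sin φ = 2 × 7.29×10⁻⁵ × sin 15° = 3.77×10⁻⁵ s⁻¹
In the Southern Hemisphere f is negative: f = −3.77×10⁻⁵ s⁻¹.
Component geostrophic relations (x east, y north):
u_g = −(1/(fρ)) ∂P/∂y,  v_g = (1/(fρ)) ∂P/∂x
u_g = −(0.87×10⁻³)/(−3.77×10⁻⁵ × 1.18) = 19.5 m/s;  v_g = (2.5×10⁻³)/(−3.77×10⁻⁵ × 1.18) = −56.1 m/s
|V_g| = √(u_g² + v_g²) = 59.4 m/s

59 m/s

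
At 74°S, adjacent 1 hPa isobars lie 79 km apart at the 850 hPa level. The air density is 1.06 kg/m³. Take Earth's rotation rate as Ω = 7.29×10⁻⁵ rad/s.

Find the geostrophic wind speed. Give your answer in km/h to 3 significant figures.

Coriolis parameter at 74°S:
f = 2Ω sin φ = 2 × 7.29×10⁻⁵ × sin 74° = 1.40×10⁻⁴ s⁻¹
Pressure gradient: |∂P/∂n| = 100 Pa / 79000 m = 1.27×10⁻³ Pa/m
Geostrophic balance (pressure-gradient force = Coriolis force):
V_g = (1/(fρ)) |∂P/∂n| = 1.27×10⁻³ / (1.40×10⁻⁴ × 1.06) = 8.52 m/s
Converting: 8.52 m/s × 3.6 = 30.7 km/h

30.7 km/h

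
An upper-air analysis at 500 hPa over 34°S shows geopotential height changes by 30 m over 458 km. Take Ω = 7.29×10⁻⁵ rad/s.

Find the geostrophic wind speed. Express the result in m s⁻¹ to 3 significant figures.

Coriolis parameter at 34°S:
f = 2Ω sin φ = 2 × 7.29×10⁻⁵ × sin 34° = 8.15×10⁻⁵ s⁻¹
Height gradient: |∂Z/∂n| = 30 m / 458000 m = 6.55×10⁻⁵
On a pressure surface, geostrophic balance gives V_g = (g/f)|∂Z/∂n|:
V_g = 9.81 × 6.55×10⁻⁵ / 8.15×10⁻⁵ = 7.88 m/s

7.88 m s⁻¹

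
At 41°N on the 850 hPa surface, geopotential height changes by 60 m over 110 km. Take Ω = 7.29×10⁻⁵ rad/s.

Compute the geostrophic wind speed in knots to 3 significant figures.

Coriolis parameter at 41°N:
f = 2Ω sin φ = 2 × 7.29×10⁻⁵ × sin 41° = 9.57×10⁻⁵ s⁻¹
Height gradient: |∂Z/∂n| = 60 m / 110000 m = 5.45×10⁻⁴
On a pressure surface, geostrophic balance gives V_g = (g/f)|∂Z/∂n|:
V_g = 9.81 × 5.45×10⁻⁴ / 9.57×10⁻⁵ = 55.9 m/s
Converting: 55.9 m/s × 1.944 = 109 knots

109 knots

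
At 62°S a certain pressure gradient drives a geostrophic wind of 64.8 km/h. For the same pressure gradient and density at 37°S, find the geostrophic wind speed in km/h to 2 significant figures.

95 km/h

With the same pressure gradient and density, V_g ∝ 1/f ∝ 1/sin φ.
V₂ = V₁ · sin φ₁ / sin φ₂ = 64.8 × sin 62° / sin 37°
V₂ = 64.8 × 0.8829/0.6018 = 95 km/h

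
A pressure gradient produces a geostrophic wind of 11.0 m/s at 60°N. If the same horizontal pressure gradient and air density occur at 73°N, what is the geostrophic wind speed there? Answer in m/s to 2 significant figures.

10.0 m/s

With the same pressure gradient and density, V_g ∝ 1/f ∝ 1/sin φ.
V₂ = V₁ · sin φ₁ / sin φ₂ = 11.0 × sin 60° / sin 73°
V₂ = 11.0 × 0.8660/0.9563 = 10.0 m/s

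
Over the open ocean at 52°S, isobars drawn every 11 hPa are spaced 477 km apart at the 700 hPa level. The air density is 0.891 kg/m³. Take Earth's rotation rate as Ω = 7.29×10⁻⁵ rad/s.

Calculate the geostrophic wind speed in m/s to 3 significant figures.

Coriolis parameter at 52°S:
f = 2Ω sin φ = 2 × 7.29×10⁻⁵ × sin 52° = 1.15×10⁻⁴ s⁻¹
Pressure gradient: |∂P/∂n| = 1100 Pa / 477000 m = 2.31×10⁻³ Pa/m
Geostrophic balance (pressure-gradient force = Coriolis force):
V_g = (1/(fρ)) |∂P/∂n| = 2.31×10⁻³ / (1.15×10⁻⁴ × 0.891) = 22.5 m/s

22.5 m/s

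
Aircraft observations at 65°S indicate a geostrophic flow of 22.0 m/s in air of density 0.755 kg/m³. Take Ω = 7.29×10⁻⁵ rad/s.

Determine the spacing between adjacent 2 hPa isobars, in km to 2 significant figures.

91 km

Coriolis parameter at 65°S:
f = 2Ω sin φ = 2 × 7.29×10⁻⁵ × sin 65° = 1.32×10⁻⁴ s⁻¹
Geostrophic balance rearranged: |∂P/∂n| = f ρ V_g
|∂P/∂n| = 1.32×10⁻⁴ × 0.755 × 22.0 = 2.19×10⁻³ Pa/m
Isobar spacing: Δn = ΔP/|∂P/∂n| = 200 Pa / 2.19×10⁻³ Pa/m = 91123 m ≈ 91 km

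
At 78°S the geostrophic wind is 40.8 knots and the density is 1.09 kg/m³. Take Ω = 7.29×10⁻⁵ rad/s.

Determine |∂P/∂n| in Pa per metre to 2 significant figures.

Coriolis parameter at 78°S:
f = 2Ω sin φ = 2 × 7.29×10⁻⁵ × sin 78° = 1.43×10⁻⁴ s⁻¹
Wind speed in SI: 40.8 knots = 21.0 m/s
Geostrophic balance rearranged: |∂P/∂n| = f ρ V_g
|∂P/∂n| = 1.43×10⁻⁴ × 1.09 × 21.0 = 3.26×10⁻³ Pa/m

3.3×10⁻³ Pa/m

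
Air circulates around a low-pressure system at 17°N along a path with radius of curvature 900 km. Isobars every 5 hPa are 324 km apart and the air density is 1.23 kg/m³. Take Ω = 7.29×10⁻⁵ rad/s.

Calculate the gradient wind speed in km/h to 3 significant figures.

Coriolis parameter at 17°N:
f = 2Ω sin φ = 2 × 7.29×10⁻⁵ × sin 17° = 4.26×10⁻⁵ s⁻¹
Pressure gradient: |∂P/∂n| = 500 Pa / 324000 m = 1.54×10⁻³ Pa/m
Geostrophic speed: V_g = |∂P/∂n|/(fρ) = 1.54×10⁻³/(4.26×10⁻⁵ × 1.23) = 29.4 m/s
Around a low, centrifugal force acts outward with Coriolis, so pressure-gradient force balances both:
(1/ρ)|∂P/∂n| = fV + V²/R  →  V² + fR·V − fR·V_g = 0
With fR = 4.26×10⁻⁵ × 900×10³ m = 38.4 m/s:
V = [−fR + √((fR)² + 4 fR V_g)]/2 = [−38.4 + √(38.4² + 4×38.4×29.4)]/2 = 19.5 m/s
Subgeostrophic (V < V_g = 29.4 m/s), as expected around a low.
Converting: 19.5 m/s × 3.6 = 70.2 km/h

70.2 km/h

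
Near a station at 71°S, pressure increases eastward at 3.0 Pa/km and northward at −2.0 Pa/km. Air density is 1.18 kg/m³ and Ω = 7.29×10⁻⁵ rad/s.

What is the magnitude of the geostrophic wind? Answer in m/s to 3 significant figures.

22.2 m/s

Coriolis parameter at 71°S:
f = 2Ω sin φ = 2 × 7.29×10⁻⁵ × sin 71° = 1.38×10⁻⁴ s⁻¹
In the Southern Hemisphere f is negative: f = −1.38×10⁻⁴ s⁻¹.
Component geostrophic relations (x east, y north):
u_g = −(1/(fρ)) ∂P/∂y,  v_g = (1/(fρ)) ∂P/∂x
u_g = −(−2.0×10⁻³)/(−1.38×10⁻⁴ × 1.18) = −12.3 m/s;  v_g = (3.0×10⁻³)/(−1.38×10⁻⁴ × 1.18) = −18.4 m/s
|V_g| = √(u_g² + v_g²) = 22.2 m/s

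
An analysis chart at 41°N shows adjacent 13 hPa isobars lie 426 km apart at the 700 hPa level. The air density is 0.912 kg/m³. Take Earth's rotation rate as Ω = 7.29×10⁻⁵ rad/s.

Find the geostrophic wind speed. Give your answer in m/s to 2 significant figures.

Coriolis parameter at 41°N:
f = 2Ω sin φ = 2 × 7.29×10⁻⁵ × sin 41° = 9.57×10⁻⁵ s⁻¹
Pressure gradient: |∂P/∂n| = 1300 Pa / 426000 m = 3.05×10⁻³ Pa/m
Geostrophic balance (pressure-gradient force = Coriolis force):
V_g = (1/(fρ)) |∂P/∂n| = 3.05×10⁻³ / (9.57×10⁻⁵ × 0.912) = 35.0 m/s

35 m/s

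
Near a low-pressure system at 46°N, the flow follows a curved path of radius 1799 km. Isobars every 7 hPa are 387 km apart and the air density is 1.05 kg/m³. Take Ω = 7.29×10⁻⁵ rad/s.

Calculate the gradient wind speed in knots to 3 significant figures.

29.5 knots

Coriolis parameter at 46°N:
f = 2Ω sin φ = 2 × 7.29×10⁻⁵ × sin 46° = 1.05×10⁻⁴ s⁻¹
Pressure gradient: |∂P/∂n| = 700 Pa / 387000 m = 1.81×10⁻³ Pa/m
Geostrophic speed: V_g = |∂P/∂n|/(fρ) = 1.81×10⁻³/(1.05×10⁻⁴ × 1.05) = 16.4 m/s
Around a low, centrifugal force acts outward with Coriolis, so pressure-gradient force balances both:
(1/ρ)|∂P/∂n| = fV + V²/R  →  V² + fR·V − fR·V_g = 0
With fR = 1.05×10⁻⁴ × 1799×10³ m = 189 m/s:
V = [−fR + √((fR)² + 4 fR V_g)]/2 = [−189 + √(189² + 4×189×16.4)]/2 = 15.2 m/s
Subgeostrophic (V < V_g = 16.4 m/s), as expected around a low.
Converting: 15.2 m/s × 1.944 = 29.5 knots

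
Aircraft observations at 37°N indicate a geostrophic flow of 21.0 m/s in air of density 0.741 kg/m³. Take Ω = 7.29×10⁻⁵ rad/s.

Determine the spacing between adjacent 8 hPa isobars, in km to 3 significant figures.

Coriolis parameter at 37°N:
f = 2Ω sin φ = 2 × 7.29×10⁻⁵ × sin 37° = 8.77×10⁻⁵ s⁻¹
Geostrophic balance rearranged: |∂P/∂n| = f ρ V_g
|∂P/∂n| = 8.77×10⁻⁵ × 0.741 × 21.0 = 1.37×10⁻³ Pa/m
Isobar spacing: Δn = ΔP/|∂P/∂n| = 800 Pa / 1.37×10⁻³ Pa/m = 585911 m ≈ 586 km

586 km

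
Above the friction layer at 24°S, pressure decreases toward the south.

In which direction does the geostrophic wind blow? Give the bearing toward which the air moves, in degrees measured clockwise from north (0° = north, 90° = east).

090°

The pressure-gradient force points toward the south (bearing 180°).
Geostrophic balance: in the Southern Hemisphere the Coriolis force deflects motion to the left, so the geostrophic wind blows 90° to the left of the pressure-gradient force (low pressure on the right).
Rotating 180° by 90° counterclockwise gives 090° — the wind blows toward the east.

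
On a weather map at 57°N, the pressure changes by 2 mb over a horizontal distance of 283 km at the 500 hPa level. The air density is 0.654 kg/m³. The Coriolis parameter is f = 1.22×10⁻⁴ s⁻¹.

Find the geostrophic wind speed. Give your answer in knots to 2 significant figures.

17 knots

Pressure gradient: |∂P/∂n| = 200 Pa / 283000 m = 7.07×10⁻⁴ Pa/m
Geostrophic balance (pressure-gradient force = Coriolis force):
V_g = (1/(fρ)) |∂P/∂n| = 7.07×10⁻⁴ / (1.22×10⁻⁴ × 0.654) = 8.86 m/s
Converting: 8.86 m/s × 1.944 = 17 knots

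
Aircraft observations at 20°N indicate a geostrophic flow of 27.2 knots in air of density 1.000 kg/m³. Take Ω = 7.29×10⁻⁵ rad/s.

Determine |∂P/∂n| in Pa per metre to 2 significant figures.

Coriolis parameter at 20°N:
f = 2Ω sin φ = 2 × 7.29×10⁻⁵ × sin 20° = 4.99×10⁻⁵ s⁻¹
Wind speed in SI: 27.2 knots = 14.0 m/s
Geostrophic balance rearranged: |∂P/∂n| = f ρ V_g
|∂P/∂n| = 4.99×10⁻⁵ × 1.000 × 14.0 = 6.98×10⁻⁴ Pa/m

7.0×10⁻⁴ Pa/m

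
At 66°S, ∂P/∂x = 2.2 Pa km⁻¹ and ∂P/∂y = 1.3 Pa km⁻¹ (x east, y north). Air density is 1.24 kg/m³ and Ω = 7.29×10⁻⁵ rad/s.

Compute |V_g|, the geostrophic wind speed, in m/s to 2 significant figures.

15 m/s

Coriolis parameter at 66°S:
f = 2Ω sin φ = 2 × 7.29×10⁻⁵ × sin 66° = 1.33×10⁻⁴ s⁻¹
In the Southern Hemisphere f is negative: f = −1.33×10⁻⁴ s⁻¹.
Component geostrophic relations (x east, y north):
u_g = −(1/(fρ)) ∂P/∂y,  v_g = (1/(fρ)) ∂P/∂x
u_g = −(1.3×10⁻³)/(−1.33×10⁻⁴ × 1.24) = 7.87 m/s;  v_g = (2.2×10⁻³)/(−1.33×10⁻⁴ × 1.24) = −13.3 m/s
|V_g| = √(u_g² + v_g²) = 15.5 m/s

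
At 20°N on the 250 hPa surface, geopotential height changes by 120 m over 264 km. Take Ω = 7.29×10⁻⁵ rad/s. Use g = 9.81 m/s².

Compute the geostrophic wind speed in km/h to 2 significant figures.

320 km/h

Coriolis parameter at 20°N:
f = 2Ω sin φ = 2 × 7.29×10⁻⁵ × sin 20° = 4.99×10⁻⁵ s⁻¹
Height gradient: |∂Z/∂n| = 120 m / 264000 m = 4.55×10⁻⁴
On a pressure surface, geostrophic balance gives V_g = (g/f)|∂Z/∂n|:
V_g = 9.81 × 4.55×10⁻⁴ / 4.99×10⁻⁵ = 89.4 m/s
Converting: 89.4 m/s × 3.6 = 320 km/h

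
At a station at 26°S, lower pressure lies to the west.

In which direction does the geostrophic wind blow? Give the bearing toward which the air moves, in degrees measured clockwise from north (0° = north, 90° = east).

180°

The pressure-gradient force points toward the west (bearing 270°).
Geostrophic balance: in the Southern Hemisphere the Coriolis force deflects motion to the left, so the geostrophic wind blows 90° to the left of the pressure-gradient force (low pressure on the right).
Rotating 270° by 90° counterclockwise gives 180° — the wind blows toward the south.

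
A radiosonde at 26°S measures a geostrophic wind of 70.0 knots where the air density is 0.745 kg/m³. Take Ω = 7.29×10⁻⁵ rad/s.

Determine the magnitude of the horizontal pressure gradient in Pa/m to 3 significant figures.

Coriolis parameter at 26°S:
f = 2Ω sin φ = 2 × 7.29×10⁻⁵ × sin 26° = 6.39×10⁻⁵ s⁻¹
Wind speed in SI: 70.0 knots = 36.0 m/s
Geostrophic balance rearranged: |∂P/∂n| = f ρ V_g
|∂P/∂n| = 6.39×10⁻⁵ × 0.745 × 36.0 = 1.71×10⁻³ Pa/m

1.71×10⁻³ Pa/m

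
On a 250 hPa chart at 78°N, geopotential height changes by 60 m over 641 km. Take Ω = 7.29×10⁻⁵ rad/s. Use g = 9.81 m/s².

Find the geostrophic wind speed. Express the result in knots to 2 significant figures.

Coriolis parameter at 78°N:
f = 2Ω sin φ = 2 × 7.29×10⁻⁵ × sin 78° = 1.43×10⁻⁴ s⁻¹
Height gradient: |∂Z/∂n| = 60 m / 641000 m = 9.36×10⁻⁵
On a pressure surface, geostrophic balance gives V_g = (g/f)|∂Z/∂n|:
V_g = 9.81 × 9.36×10⁻⁵ / 1.43×10⁻⁴ = 6.44 m/s
Converting: 6.44 m/s × 1.944 = 13 knots

13 knots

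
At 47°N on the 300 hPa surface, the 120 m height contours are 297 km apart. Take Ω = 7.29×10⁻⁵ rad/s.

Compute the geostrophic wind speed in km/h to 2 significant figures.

130 km/h

Coriolis parameter at 47°N:
f = 2Ω sin φ = 2 × 7.29×10⁻⁵ × sin 47° = 1.07×10⁻⁴ s⁻¹
Height gradient: |∂Z/∂n| = 120 m / 297000 m = 4.04×10⁻⁴
On a pressure surface, geostrophic balance gives V_g = (g/f)|∂Z/∂n|:
V_g = 9.81 × 4.04×10⁻⁴ / 1.07×10⁻⁴ = 37.2 m/s
Converting: 37.2 m/s × 3.6 = 130 km/h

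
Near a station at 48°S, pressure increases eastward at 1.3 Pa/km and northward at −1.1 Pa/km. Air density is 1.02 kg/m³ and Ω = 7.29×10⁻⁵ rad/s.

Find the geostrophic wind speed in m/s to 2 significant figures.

Coriolis parameter at 48°S:
f = 2Ω sin φ = 2 × 7.29×10⁻⁵ × sin 48° = 1.08×10⁻⁴ s⁻¹
In the Southern Hemisphere f is negative: f = −1.08×10⁻⁴ s⁻¹.
Component geostrophic relations (x east, y north):
u_g = −(1/(fρ)) ∂P/∂y,  v_g = (1/(fρ)) ∂P/∂x
u_g = −(−1.1×10⁻³)/(−1.08×10⁻⁴ × 1.02) = −9.95 m/s;  v_g = (1.3×10⁻³)/(−1.08×10⁻⁴ × 1.02) = −11.8 m/s
|V_g| = √(u_g² + v_g²) = 15.4 m/s

15 m/s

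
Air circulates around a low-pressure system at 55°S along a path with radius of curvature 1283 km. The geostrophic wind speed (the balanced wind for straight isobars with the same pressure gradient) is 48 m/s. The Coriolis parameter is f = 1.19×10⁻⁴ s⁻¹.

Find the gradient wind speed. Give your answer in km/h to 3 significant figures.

Around a low, centrifugal force acts outward with Coriolis, so pressure-gradient force balances both:
(1/ρ)|∂P/∂n| = fV + V²/R  →  V² + fR·V − fR·V_g = 0
With fR = 1.19×10⁻⁴ × 1283×10³ m = 153 m/s:
V = [−fR + √((fR)² + 4 fR V_g)]/2 = [−153 + √(153² + 4×153×48)]/2 = 38.4 m/s
Subgeostrophic (V < V_g = 48 m/s), as expected around a low.
Converting: 38.4 m/s × 3.6 = 138 km/h

138 km/h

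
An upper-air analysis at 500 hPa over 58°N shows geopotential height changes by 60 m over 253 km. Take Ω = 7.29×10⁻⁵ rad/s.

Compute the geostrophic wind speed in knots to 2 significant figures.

Coriolis parameter at 58°N:
f = 2Ω sin φ = 2 × 7.29×10⁻⁵ × sin 58° = 1.24×10⁻⁴ s⁻¹
Height gradient: |∂Z/∂n| = 60 m / 253000 m = 2.37×10⁻⁴
On a pressure surface, geostrophic balance gives V_g = (g/f)|∂Z/∂n|:
V_g = 9.81 × 2.37×10⁻⁴ / 1.24×10⁻⁴ = 18.8 m/s
Converting: 18.8 m/s × 1.944 = 37 knots

37 knots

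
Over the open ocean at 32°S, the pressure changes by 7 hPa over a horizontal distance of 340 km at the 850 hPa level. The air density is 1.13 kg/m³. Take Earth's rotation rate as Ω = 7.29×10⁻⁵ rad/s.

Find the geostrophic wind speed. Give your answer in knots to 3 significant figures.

Coriolis parameter at 32°S:
f = 2Ω sin φ = 2 × 7.29×10⁻⁵ × sin 32° = 7.73×10⁻⁵ s⁻¹
Pressure gradient: |∂P/∂n| = 700 Pa / 340000 m = 2.06×10⁻³ Pa/m
Geostrophic balance (pressure-gradient force = Coriolis force):
V_g = (1/(fρ)) |∂P/∂n| = 2.06×10⁻³ / (7.73×10⁻⁵ × 1.13) = 23.6 m/s
Converting: 23.6 m/s × 1.944 = 45.8 knots

45.8 knots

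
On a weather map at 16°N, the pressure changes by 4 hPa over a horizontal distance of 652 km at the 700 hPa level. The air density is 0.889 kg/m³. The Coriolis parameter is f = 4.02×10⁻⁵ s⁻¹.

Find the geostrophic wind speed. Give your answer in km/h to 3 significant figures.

61.8 km/h

Pressure gradient: |∂P/∂n| = 400 Pa / 652000 m = 6.13×10⁻⁴ Pa/m
Geostrophic balance (pressure-gradient force = Coriolis force):
V_g = (1/(fρ)) |∂P/∂n| = 6.13×10⁻⁴ / (4.02×10⁻⁵ × 0.889) = 17.2 m/s
Converting: 17.2 m/s × 3.6 = 61.8 km/h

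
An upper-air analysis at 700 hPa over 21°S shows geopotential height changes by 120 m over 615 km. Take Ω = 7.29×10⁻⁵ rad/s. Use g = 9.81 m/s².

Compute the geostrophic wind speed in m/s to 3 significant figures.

Coriolis parameter at 21°S:
f = 2Ω sin φ = 2 × 7.29×10⁻⁵ × sin 21° = 5.23×10⁻⁵ s⁻¹
Height gradient: |∂Z/∂n| = 120 m / 615000 m = 1.95×10⁻⁴
On a pressure surface, geostrophic balance gives V_g = (g/f)|∂Z/∂n|:
V_g = 9.81 × 1.95×10⁻⁴ / 5.23×10⁻⁵ = 36.6 m/s

36.6 m/s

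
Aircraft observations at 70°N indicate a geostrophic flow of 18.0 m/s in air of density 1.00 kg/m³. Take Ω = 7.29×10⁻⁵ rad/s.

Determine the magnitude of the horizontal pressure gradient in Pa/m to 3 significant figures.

2.47×10⁻³ Pa/m

Coriolis parameter at 70°N:
f = 2Ω sin φ = 2 × 7.29×10⁻⁵ × sin 70° = 1.37×10⁻⁴ s⁻¹
Geostrophic balance rearranged: |∂P/∂n| = f ρ V_g
|∂P/∂n| = 1.37×10⁻⁴ × 1.00 × 18.0 = 2.47×10⁻³ Pa/m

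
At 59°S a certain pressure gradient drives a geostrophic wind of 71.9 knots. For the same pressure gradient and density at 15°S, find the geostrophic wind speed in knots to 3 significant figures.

With the same pressure gradient and density, V_g ∝ 1/f ∝ 1/sin φ.
V₂ = V₁ · sin φ₁ / sin φ₂ = 71.9 × sin 59° / sin 15°
V₂ = 71.9 × 0.8572/0.2588 = 238 knots

238 knots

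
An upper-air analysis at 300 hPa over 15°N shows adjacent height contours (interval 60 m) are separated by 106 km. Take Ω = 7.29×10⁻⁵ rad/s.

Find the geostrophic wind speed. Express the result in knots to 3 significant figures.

286 knots

Coriolis parameter at 15°N:
f = 2Ω sin φ = 2 × 7.29×10⁻⁵ × sin 15° = 3.77×10⁻⁵ s⁻¹
Height gradient: |∂Z/∂n| = 60 m / 106000 m = 5.66×10⁻⁴
On a pressure surface, geostrophic balance gives V_g = (g/f)|∂Z/∂n|:
V_g = 9.81 × 5.66×10⁻⁴ / 3.77×10⁻⁵ = 147 m/s
Converting: 147 m/s × 1.944 = 286 knots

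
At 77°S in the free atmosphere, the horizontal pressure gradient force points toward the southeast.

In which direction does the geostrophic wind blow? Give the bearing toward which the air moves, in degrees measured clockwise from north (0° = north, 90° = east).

045°

The pressure-gradient force points toward the southeast (bearing 135°).
Geostrophic balance: in the Southern Hemisphere the Coriolis force deflects motion to the left, so the geostrophic wind blows 90° to the left of the pressure-gradient force (low pressure on the right).
Rotating 135° by 90° counterclockwise gives 045° — the wind blows toward the northeast.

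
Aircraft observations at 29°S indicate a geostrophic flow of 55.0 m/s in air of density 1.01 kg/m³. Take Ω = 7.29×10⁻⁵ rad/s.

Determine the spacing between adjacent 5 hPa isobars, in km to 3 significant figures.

127 km

Coriolis parameter at 29°S:
f = 2Ω sin φ = 2 × 7.29×10⁻⁵ × sin 29° = 7.07×10⁻⁵ s⁻¹
Geostrophic balance rearranged: |∂P/∂n| = f ρ V_g
|∂P/∂n| = 7.07×10⁻⁵ × 1.01 × 55.0 = 3.93×10⁻³ Pa/m
Isobar spacing: Δn = ΔP/|∂P/∂n| = 500 Pa / 3.93×10⁻³ Pa/m = 127338 m ≈ 127 km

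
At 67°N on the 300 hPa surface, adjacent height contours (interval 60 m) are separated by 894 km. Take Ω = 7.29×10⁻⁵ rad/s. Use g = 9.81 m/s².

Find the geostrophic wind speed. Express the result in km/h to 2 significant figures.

Coriolis parameter at 67°N:
f = 2Ω sin φ = 2 × 7.29×10⁻⁵ × sin 67° = 1.34×10⁻⁴ s⁻¹
Height gradient: |∂Z/∂n| = 60 m / 894000 m = 6.71×10⁻⁵
On a pressure surface, geostrophic balance gives V_g = (g/f)|∂Z/∂n|:
V_g = 9.81 × 6.71×10⁻⁵ / 1.34×10⁻⁴ = 4.91 m/s
Converting: 4.91 m/s × 3.6 = 18 km/h

18 km/h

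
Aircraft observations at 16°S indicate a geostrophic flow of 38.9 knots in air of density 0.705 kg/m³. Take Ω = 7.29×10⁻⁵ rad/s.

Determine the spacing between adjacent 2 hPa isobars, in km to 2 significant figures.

Coriolis parameter at 16°S:
f = 2Ω sin φ = 2 × 7.29×10⁻⁵ × sin 16° = 4.02×10⁻⁵ s⁻¹
Wind speed in SI: 38.9 knots = 20.0 m/s
Geostrophic balance rearranged: |∂P/∂n| = f ρ V_g
|∂P/∂n| = 4.02×10⁻⁵ × 0.705 × 20.0 = 5.67×10⁻⁴ Pa/m
Isobar spacing: Δn = ΔP/|∂P/∂n| = 200 Pa / 5.67×10⁻⁴ Pa/m = 352742 m ≈ 350 km

350 km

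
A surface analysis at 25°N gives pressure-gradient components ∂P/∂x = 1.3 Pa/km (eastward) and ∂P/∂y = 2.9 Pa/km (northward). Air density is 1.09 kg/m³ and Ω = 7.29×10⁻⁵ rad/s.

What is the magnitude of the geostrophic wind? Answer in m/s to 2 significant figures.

Coriolis parameter at 25°N:
f = 2Ω sin φ = 2 × 7.29×10⁻⁵ × sin 25° = 6.16×10⁻⁵ s⁻¹
Component geostrophic relations (x east, y north):
u_g = −(1/(fρ)) ∂P/∂y,  v_g = (1/(fρ)) ∂P/∂x
u_g = −(2.9×10⁻³)/(6.16×10⁻⁵ × 1.09) = −43.2 m/s;  v_g = (1.3×10⁻³)/(6.16×10⁻⁵ × 1.09) = 19.4 m/s
|V_g| = √(u_g² + v_g²) = 47.3 m/s

47 m/s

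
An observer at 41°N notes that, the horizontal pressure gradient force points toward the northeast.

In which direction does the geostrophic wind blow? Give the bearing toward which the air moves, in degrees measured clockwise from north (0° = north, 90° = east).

135°

The pressure-gradient force points toward the northeast (bearing 045°).
Geostrophic balance: in the Northern Hemisphere the Coriolis force deflects motion to the right, so the geostrophic wind blows 90° to the right of the pressure-gradient force (low pressure on the left).
Rotating 045° by 90° clockwise gives 135° — the wind blows toward the southeast.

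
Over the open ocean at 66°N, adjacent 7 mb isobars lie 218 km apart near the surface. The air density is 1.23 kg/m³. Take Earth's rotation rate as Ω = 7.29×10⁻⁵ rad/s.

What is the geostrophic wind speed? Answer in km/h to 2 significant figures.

Coriolis parameter at 66°N:
f = 2Ω sin φ = 2 × 7.29×10⁻⁵ × sin 66° = 1.33×10⁻⁴ s⁻¹
Pressure gradient: |∂P/∂n| = 700 Pa / 218000 m = 3.21×10⁻³ Pa/m
Geostrophic balance (pressure-gradient force = Coriolis force):
V_g = (1/(fρ)) |∂P/∂n| = 3.21×10⁻³ / (1.33×10⁻⁴ × 1.23) = 19.6 m/s
Converting: 19.6 m/s × 3.6 = 71 km/h

71 km/h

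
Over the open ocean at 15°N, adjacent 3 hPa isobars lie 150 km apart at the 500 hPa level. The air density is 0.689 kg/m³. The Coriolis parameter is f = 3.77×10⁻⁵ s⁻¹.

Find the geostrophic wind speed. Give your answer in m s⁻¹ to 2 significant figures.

Pressure gradient: |∂P/∂n| = 300 Pa / 150000 m = 2.00×10⁻³ Pa/m
Geostrophic balance (pressure-gradient force = Coriolis force):
V_g = (1/(fρ)) |∂P/∂n| = 2.00×10⁻³ / (3.77×10⁻⁵ × 0.689) = 77.0 m/s

77 m s⁻¹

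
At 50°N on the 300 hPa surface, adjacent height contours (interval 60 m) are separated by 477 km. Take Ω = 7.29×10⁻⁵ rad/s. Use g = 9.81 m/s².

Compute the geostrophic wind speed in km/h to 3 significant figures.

39.8 km/h

Coriolis parameter at 50°N:
f = 2Ω sin φ = 2 × 7.29×10⁻⁵ × sin 50° = 1.12×10⁻⁴ s⁻¹
Height gradient: |∂Z/∂n| = 60 m / 477000 m = 1.26×10⁻⁴
On a pressure surface, geostrophic balance gives V_g = (g/f)|∂Z/∂n|:
V_g = 9.81 × 1.26×10⁻⁴ / 1.12×10⁻⁴ = 11.0 m/s
Converting: 11.0 m/s × 3.6 = 39.8 km/h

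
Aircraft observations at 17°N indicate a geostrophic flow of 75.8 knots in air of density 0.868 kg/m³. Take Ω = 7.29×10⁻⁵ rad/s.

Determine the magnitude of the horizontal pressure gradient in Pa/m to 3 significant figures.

Coriolis parameter at 17°N:
f = 2Ω sin φ = 2 × 7.29×10⁻⁵ × sin 17° = 4.26×10⁻⁵ s⁻¹
Wind speed in SI: 75.8 knots = 39.0 m/s
Geostrophic balance rearranged: |∂P/∂n| = f ρ V_g
|∂P/∂n| = 4.26×10⁻⁵ × 0.868 × 39.0 = 1.44×10⁻³ Pa/m

1.44×10⁻³ Pa/m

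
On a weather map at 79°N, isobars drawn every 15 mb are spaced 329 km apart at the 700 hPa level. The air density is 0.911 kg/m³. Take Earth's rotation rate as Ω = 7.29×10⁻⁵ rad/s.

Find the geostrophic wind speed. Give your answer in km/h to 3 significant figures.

Coriolis parameter at 79°N:
f = 2Ω sin φ = 2 × 7.29×10⁻⁵ × sin 79° = 1.43×10⁻⁴ s⁻¹
Pressure gradient: |∂P/∂n| = 1500 Pa / 329000 m = 4.56×10⁻³ Pa/m
Geostrophic balance (pressure-gradient force = Coriolis force):
V_g = (1/(fρ)) |∂P/∂n| = 4.56×10⁻³ / (1.43×10⁻⁴ × 0.911) = 35.0 m/s
Converting: 35.0 m/s × 3.6 = 126 km/h

126 km/h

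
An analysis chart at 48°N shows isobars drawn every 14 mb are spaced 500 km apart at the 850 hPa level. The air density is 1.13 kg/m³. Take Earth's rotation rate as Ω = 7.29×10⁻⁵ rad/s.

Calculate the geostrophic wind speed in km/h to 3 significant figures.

Coriolis parameter at 48°N:
f = 2Ω sin φ = 2 × 7.29×10⁻⁵ × sin 48° = 1.08×10⁻⁴ s⁻¹
Pressure gradient: |∂P/∂n| = 1400 Pa / 500000 m = 2.80×10⁻³ Pa/m
Geostrophic balance (pressure-gradient force = Coriolis force):
V_g = (1/(fρ)) |∂P/∂n| = 2.80×10⁻³ / (1.08×10⁻⁴ × 1.13) = 22.9 m/s
Converting: 22.9 m/s × 3.6 = 82.3 km/h

82.3 km/h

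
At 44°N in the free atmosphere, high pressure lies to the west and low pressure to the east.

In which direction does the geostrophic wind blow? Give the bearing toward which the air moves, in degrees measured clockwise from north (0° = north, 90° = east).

The pressure-gradient force points toward the east (bearing 090°).
Geostrophic balance: in the Northern Hemisphere the Coriolis force deflects motion to the right, so the geostrophic wind blows 90° to the right of the pressure-gradient force (low pressure on the left).
Rotating 090° by 90° clockwise gives 180° — the wind blows toward the south.

180°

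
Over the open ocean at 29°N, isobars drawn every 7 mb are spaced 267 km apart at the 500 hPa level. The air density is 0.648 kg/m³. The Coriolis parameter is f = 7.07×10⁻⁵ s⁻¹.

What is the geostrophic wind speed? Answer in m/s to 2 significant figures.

57 m/s

Pressure gradient: |∂P/∂n| = 700 Pa / 267000 m = 2.62×10⁻³ Pa/m
Geostrophic balance (pressure-gradient force = Coriolis force):
V_g = (1/(fρ)) |∂P/∂n| = 2.62×10⁻³ / (7.07×10⁻⁵ × 0.648) = 57.2 m/s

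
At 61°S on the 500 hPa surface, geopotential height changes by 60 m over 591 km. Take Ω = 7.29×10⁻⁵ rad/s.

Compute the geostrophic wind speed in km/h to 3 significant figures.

28.1 km/h

Coriolis parameter at 61°S:
f = 2Ω sin φ = 2 × 7.29×10⁻⁵ × sin 61° = 1.28×10⁻⁴ s⁻¹
Height gradient: |∂Z/∂n| = 60 m / 591000 m = 1.02×10⁻⁴
On a pressure surface, geostrophic balance gives V_g = (g/f)|∂Z/∂n|:
V_g = 9.81 × 1.02×10⁻⁴ / 1.28×10⁻⁴ = 7.81 m/s
Converting: 7.81 m/s × 3.6 = 28.1 km/h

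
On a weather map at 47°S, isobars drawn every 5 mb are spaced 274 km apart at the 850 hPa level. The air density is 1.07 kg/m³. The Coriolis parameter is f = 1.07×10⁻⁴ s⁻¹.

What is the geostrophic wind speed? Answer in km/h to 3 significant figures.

57.4 km/h

Pressure gradient: |∂P/∂n| = 500 Pa / 274000 m = 1.82×10⁻³ Pa/m
Geostrophic balance (pressure-gradient force = Coriolis force):
V_g = (1/(fρ)) |∂P/∂n| = 1.82×10⁻³ / (1.07×10⁻⁴ × 1.07) = 15.9 m/s
Converting: 15.9 m/s × 3.6 = 57.4 km/h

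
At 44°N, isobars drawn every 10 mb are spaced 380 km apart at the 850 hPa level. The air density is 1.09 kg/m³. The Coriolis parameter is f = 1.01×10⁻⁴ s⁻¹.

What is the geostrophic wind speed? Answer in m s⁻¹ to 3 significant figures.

Pressure gradient: |∂P/∂n| = 1000 Pa / 380000 m = 2.63×10⁻³ Pa/m
Geostrophic balance (pressure-gradient force = Coriolis force):
V_g = (1/(fρ)) |∂P/∂n| = 2.63×10⁻³ / (1.01×10⁻⁴ × 1.09) = 23.9 m/s

23.9 m s⁻¹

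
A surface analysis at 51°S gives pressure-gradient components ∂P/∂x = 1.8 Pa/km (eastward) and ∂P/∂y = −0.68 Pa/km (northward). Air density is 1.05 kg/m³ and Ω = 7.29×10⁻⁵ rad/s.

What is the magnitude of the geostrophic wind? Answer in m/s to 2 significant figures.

Coriolis parameter at 51°S:
f = 2Ω sin φ = 2 × 7.29×10⁻⁵ × sin 51° = 1.13×10⁻⁴ s⁻¹
In the Southern Hemisphere f is negative: f = −1.13×10⁻⁴ s⁻¹.
Component geostrophic relations (x east, y north):
u_g = −(1/(fρ)) ∂P/∂y,  v_g = (1/(fρ)) ∂P/∂x
u_g = −(−0.68×10⁻³)/(−1.13×10⁻⁴ × 1.05) = −5.72 m/s;  v_g = (1.8×10⁻³)/(−1.13×10⁻⁴ × 1.05) = −15.1 m/s
|V_g| = √(u_g² + v_g²) = 16.2 m/s

16 m/s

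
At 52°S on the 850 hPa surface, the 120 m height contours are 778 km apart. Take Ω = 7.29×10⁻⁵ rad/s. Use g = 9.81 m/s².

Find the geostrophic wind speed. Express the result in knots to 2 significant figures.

Coriolis parameter at 52°S:
f = 2Ω sin φ = 2 × 7.29×10⁻⁵ × sin 52° = 1.15×10⁻⁴ s⁻¹
Height gradient: |∂Z/∂n| = 120 m / 778000 m = 1.54×10⁻⁴
On a pressure surface, geostrophic balance gives V_g = (g/f)|∂Z/∂n|:
V_g = 9.81 × 1.54×10⁻⁴ / 1.15×10⁻⁴ = 13.2 m/s
Converting: 13.2 m/s × 1.944 = 26 knots

26 knots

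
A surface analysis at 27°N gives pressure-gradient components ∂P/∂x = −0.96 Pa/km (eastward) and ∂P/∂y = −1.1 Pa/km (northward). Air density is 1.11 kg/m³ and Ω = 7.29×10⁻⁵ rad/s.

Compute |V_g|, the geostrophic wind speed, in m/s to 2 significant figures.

Coriolis parameter at 27°N:
f = 2Ω sin φ = 2 × 7.29×10⁻⁵ × sin 27° = 6.62×10⁻⁵ s⁻¹
Component geostrophic relations (x east, y north):
u_g = −(1/(fρ)) ∂P/∂y,  v_g = (1/(fρ)) ∂P/∂x
u_g = −(−1.1×10⁻³)/(6.62×10⁻⁵ × 1.11) = 15.0 m/s;  v_g = (−0.96×10⁻³)/(6.62×10⁻⁵ × 1.11) = −13.1 m/s
|V_g| = √(u_g² + v_g²) = 19.9 m/s

20 m/s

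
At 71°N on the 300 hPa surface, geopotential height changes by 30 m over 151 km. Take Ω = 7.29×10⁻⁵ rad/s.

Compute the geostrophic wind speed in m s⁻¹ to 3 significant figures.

Coriolis parameter at 71°N:
f = 2Ω sin φ = 2 × 7.29×10⁻⁵ × sin 71° = 1.38×10⁻⁴ s⁻¹
Height gradient: |∂Z/∂n| = 30 m / 151000 m = 1.99×10⁻⁴
On a pressure surface, geostrophic balance gives V_g = (g/f)|∂Z/∂n|:
V_g = 9.81 × 1.99×10⁻⁴ / 1.38×10⁻⁴ = 14.1 m/s

14.1 m s⁻¹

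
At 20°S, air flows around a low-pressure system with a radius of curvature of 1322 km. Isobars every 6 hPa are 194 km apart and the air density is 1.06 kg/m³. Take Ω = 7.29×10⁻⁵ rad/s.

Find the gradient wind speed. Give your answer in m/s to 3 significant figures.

Coriolis parameter at 20°S:
f = 2Ω sin φ = 2 × 7.29×10⁻⁵ × sin 20° = 4.99×10⁻⁵ s⁻¹
Pressure gradient: |∂P/∂n| = 600 Pa / 194000 m = 3.09×10⁻³ Pa/m
Geostrophic speed: V_g = |∂P/∂n|/(fρ) = 3.09×10⁻³/(4.99×10⁻⁵ × 1.06) = 58.5 m/s
Around a low, centrifugal force acts outward with Coriolis, so pressure-gradient force balances both:
(1/ρ)|∂P/∂n| = fV + V²/R  →  V² + fR·V − fR·V_g = 0
With fR = 4.99×10⁻⁵ × 1322×10³ m = 65.9 m/s:
V = [−fR + √((fR)² + 4 fR V_g)]/2 = [−65.9 + √(65.9² + 4×65.9×58.5)]/2 = 37.3 m/s
Subgeostrophic (V < V_g = 58.5 m/s), as expected around a low.

37.3 m/s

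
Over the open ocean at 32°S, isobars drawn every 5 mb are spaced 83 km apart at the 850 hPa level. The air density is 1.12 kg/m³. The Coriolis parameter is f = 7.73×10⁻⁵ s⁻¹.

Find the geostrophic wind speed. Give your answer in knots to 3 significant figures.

135 knots

Pressure gradient: |∂P/∂n| = 500 Pa / 83000 m = 6.02×10⁻³ Pa/m
Geostrophic balance (pressure-gradient force = Coriolis force):
V_g = (1/(fρ)) |∂P/∂n| = 6.02×10⁻³ / (7.73×10⁻⁵ × 1.12) = 69.6 m/s
Converting: 69.6 m/s × 1.944 = 135 knots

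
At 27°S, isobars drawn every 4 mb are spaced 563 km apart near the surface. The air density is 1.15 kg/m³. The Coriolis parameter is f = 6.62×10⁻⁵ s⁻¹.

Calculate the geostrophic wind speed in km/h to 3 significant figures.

33.6 km/h

Pressure gradient: |∂P/∂n| = 400 Pa / 563000 m = 7.10×10⁻⁴ Pa/m
Geostrophic balance (pressure-gradient force = Coriolis force):
V_g = (1/(fρ)) |∂P/∂n| = 7.10×10⁻⁴ / (6.62×10⁻⁵ × 1.15) = 9.33 m/s
Converting: 9.33 m/s × 3.6 = 33.6 km/h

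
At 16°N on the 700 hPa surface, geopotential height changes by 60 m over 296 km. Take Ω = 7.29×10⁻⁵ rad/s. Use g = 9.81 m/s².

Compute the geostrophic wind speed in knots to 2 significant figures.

Coriolis parameter at 16°N:
f = 2Ω sin φ = 2 × 7.29×10⁻⁵ × sin 16° = 4.02×10⁻⁵ s⁻¹
Height gradient: |∂Z/∂n| = 60 m / 296000 m = 2.03×10⁻⁴
On a pressure surface, geostrophic balance gives V_g = (g/f)|∂Z/∂n|:
V_g = 9.81 × 2.03×10⁻⁴ / 4.02×10⁻⁵ = 49.5 m/s
Converting: 49.5 m/s × 1.944 = 96 knots

96 knots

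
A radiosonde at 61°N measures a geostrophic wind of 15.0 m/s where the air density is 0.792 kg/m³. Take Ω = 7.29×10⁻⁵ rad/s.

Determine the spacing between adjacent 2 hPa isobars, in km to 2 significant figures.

130 km

Coriolis parameter at 61°N:
f = 2Ω sin φ = 2 × 7.29×10⁻⁵ × sin 61° = 1.28×10⁻⁴ s⁻¹
Geostrophic balance rearranged: |∂P/∂n| = f ρ V_g
|∂P/∂n| = 1.28×10⁻⁴ × 0.792 × 15.0 = 1.51×10⁻³ Pa/m
Isobar spacing: Δn = ΔP/|∂P/∂n| = 200 Pa / 1.51×10⁻³ Pa/m = 132019 m ≈ 130 km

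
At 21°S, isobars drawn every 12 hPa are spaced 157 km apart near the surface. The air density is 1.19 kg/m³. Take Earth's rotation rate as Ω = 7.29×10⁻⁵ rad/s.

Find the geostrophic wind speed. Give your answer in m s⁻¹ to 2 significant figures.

Coriolis parameter at 21°S:
f = 2Ω sin φ = 2 × 7.29×10⁻⁵ × sin 21° = 5.23×10⁻⁵ s⁻¹
Pressure gradient: |∂P/∂n| = 1200 Pa / 157000 m = 7.64×10⁻³ Pa/m
Geostrophic balance (pressure-gradient force = Coriolis force):
V_g = (1/(fρ)) |∂P/∂n| = 7.64×10⁻³ / (5.23×10⁻⁵ × 1.19) = 123 m/s

120 m s⁻¹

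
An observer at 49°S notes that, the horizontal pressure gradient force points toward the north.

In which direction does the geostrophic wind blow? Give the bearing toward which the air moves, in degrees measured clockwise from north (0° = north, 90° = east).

The pressure-gradient force points toward the north (bearing 000°).
Geostrophic balance: in the Southern Hemisphere the Coriolis force deflects motion to the left, so the geostrophic wind blows 90° to the left of the pressure-gradient force (low pressure on the right).
Rotating 000° by 90° counterclockwise gives 270° — the wind blows toward the west.

270°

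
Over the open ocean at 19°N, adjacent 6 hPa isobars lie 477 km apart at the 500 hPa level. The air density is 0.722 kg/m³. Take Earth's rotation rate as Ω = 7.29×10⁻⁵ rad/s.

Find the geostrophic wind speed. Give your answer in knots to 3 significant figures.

Coriolis parameter at 19°N:
f = 2Ω sin φ = 2 × 7.29×10⁻⁵ × sin 19° = 4.75×10⁻⁵ s⁻¹
Pressure gradient: |∂P/∂n| = 600 Pa / 477000 m = 1.26×10⁻³ Pa/m
Geostrophic balance (pressure-gradient force = Coriolis force):
V_g = (1/(fρ)) |∂P/∂n| = 1.26×10⁻³ / (4.75×10⁻⁵ × 0.722) = 36.7 m/s
Converting: 36.7 m/s × 1.944 = 71.3 knots

71.3 knots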